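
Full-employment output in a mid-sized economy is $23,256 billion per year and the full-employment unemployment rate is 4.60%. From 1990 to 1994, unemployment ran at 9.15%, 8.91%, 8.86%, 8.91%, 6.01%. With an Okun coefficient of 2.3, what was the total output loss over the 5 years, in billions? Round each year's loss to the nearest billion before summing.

Year 1990: gap = -2.3 × (9.15 - 4.6) = -10.465%, loss ≈ 23256 × 10.465/100 ≈ 2434.
Year 1991: gap = -2.3 × (8.91 - 4.6) = -9.913%, loss ≈ 23256 × 9.913/100 ≈ 2305.
Year 1992: gap = -2.3 × (8.86 - 4.6) = -9.798%, loss ≈ 23256 × 9.798/100 ≈ 2279.
Year 1993: gap = -2.3 × (8.91 - 4.6) = -9.913%, loss ≈ 23256 × 9.913/100 ≈ 2305.
Year 1994: gap = -2.3 × (6.01 - 4.6) = -3.243%, loss ≈ 23256 × 3.243/100 ≈ 754.
Total lost output = 2434 + 2305 + 2279 + 2305 + 754 = 10077 billion.

$10,077 billion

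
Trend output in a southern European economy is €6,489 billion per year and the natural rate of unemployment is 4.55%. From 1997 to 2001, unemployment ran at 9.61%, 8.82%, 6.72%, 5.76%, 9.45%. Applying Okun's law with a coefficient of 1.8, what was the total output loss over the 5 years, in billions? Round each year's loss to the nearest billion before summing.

Year 1997: gap = -1.8 × (9.61 - 4.55) = -9.108%, loss ≈ 6489 × 9.108/100 ≈ 591.
Year 1998: gap = -1.8 × (8.82 - 4.55) = -7.686%, loss ≈ 6489 × 7.686/100 ≈ 499.
Year 1999: gap = -1.8 × (6.72 - 4.55) = -3.906%, loss ≈ 6489 × 3.906/100 ≈ 253.
Year 2000: gap = -1.8 × (5.76 - 4.55) = -2.178%, loss ≈ 6489 × 2.178/100 ≈ 141.
Year 2001: gap = -1.8 × (9.45 - 4.55) = -8.82%, loss ≈ 6489 × 8.82/100 ≈ 572.
Total lost output = 591 + 499 + 253 + 141 + 572 = 2056 billion.

€2,056 billion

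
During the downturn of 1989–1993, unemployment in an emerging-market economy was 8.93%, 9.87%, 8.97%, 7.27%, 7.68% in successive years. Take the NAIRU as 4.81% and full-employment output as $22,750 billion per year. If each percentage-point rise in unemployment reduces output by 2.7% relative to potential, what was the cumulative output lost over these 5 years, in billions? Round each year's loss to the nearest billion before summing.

Year 1989: gap = -2.7 × (8.93 - 4.81) = -11.124%, loss ≈ 22750 × 11.124/100 ≈ 2531.
Year 1990: gap = -2.7 × (9.87 - 4.81) = -13.662%, loss ≈ 22750 × 13.662/100 ≈ 3108.
Year 1991: gap = -2.7 × (8.97 - 4.81) = -11.232%, loss ≈ 22750 × 11.232/100 ≈ 2555.
Year 1992: gap = -2.7 × (7.27 - 4.81) = -6.642%, loss ≈ 22750 × 6.642/100 ≈ 1511.
Year 1993: gap = -2.7 × (7.68 - 4.81) = -7.749%, loss ≈ 22750 × 7.749/100 ≈ 1763.
Total lost output = 2531 + 3108 + 2555 + 1511 + 1763 = 11468 billion.

$11,468 billion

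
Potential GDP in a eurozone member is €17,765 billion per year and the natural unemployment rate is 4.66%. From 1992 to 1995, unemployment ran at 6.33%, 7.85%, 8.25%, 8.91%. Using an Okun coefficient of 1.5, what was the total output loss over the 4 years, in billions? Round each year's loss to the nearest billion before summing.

Year 1992: gap = -1.5 × (6.33 - 4.66) = -2.505%, loss ≈ 17765 × 2.505/100 ≈ 445.
Year 1993: gap = -1.5 × (7.85 - 4.66) = -4.785%, loss ≈ 17765 × 4.785/100 ≈ 850.
Year 1994: gap = -1.5 × (8.25 - 4.66) = -5.385%, loss ≈ 17765 × 5.385/100 ≈ 957.
Year 1995: gap = -1.5 × (8.91 - 4.66) = -6.375%, loss ≈ 17765 × 6.375/100 ≈ 1133.
Total lost output = 445 + 850 + 957 + 1133 = 3385 billion.

€3,385 billion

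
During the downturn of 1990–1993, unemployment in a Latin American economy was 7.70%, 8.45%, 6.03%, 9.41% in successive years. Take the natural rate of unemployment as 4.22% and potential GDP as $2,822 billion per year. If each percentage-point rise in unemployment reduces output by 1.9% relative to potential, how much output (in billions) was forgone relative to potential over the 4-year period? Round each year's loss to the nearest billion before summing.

Year 1990: gap = -1.9 × (7.7 - 4.22) = -6.612%, loss ≈ 2822 × 6.612/100 ≈ 187.
Year 1991: gap = -1.9 × (8.45 - 4.22) = -8.037%, loss ≈ 2822 × 8.037/100 ≈ 227.
Year 1992: gap = -1.9 × (6.03 - 4.22) = -3.439%, loss ≈ 2822 × 3.439/100 ≈ 97.
Year 1993: gap = -1.9 × (9.41 - 4.22) = -9.861%, loss ≈ 2822 × 9.861/100 ≈ 278.
Total lost output = 187 + 227 + 97 + 278 = 789 billion.

$789 billion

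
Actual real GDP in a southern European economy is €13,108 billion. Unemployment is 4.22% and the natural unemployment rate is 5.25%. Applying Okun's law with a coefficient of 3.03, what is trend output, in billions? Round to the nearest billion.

€12,711 billion

Unemployment gap = 4.22 - 5.25 = -1.03 points, so output gap = -3.03 × (-1.03) = 3.1209%.
Since Y = Y* × (1 + gap/100), Y* = 13108/1.031209 ≈ 12711 billion.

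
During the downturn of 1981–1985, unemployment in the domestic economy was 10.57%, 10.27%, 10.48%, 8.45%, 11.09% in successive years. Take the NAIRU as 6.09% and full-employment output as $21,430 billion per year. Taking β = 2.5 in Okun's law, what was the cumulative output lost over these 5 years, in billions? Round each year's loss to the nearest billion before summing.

Year 1981: gap = -2.5 × (10.57 - 6.09) = -11.2%, loss ≈ 21430 × 11.2/100 ≈ 2400.
Year 1982: gap = -2.5 × (10.27 - 6.09) = -10.45%, loss ≈ 21430 × 10.45/100 ≈ 2239.
Year 1983: gap = -2.5 × (10.48 - 6.09) = -10.975%, loss ≈ 21430 × 10.975/100 ≈ 2352.
Year 1984: gap = -2.5 × (8.45 - 6.09) = -5.9%, loss ≈ 21430 × 5.9/100 ≈ 1264.
Year 1985: gap = -2.5 × (11.09 - 6.09) = -12.5%, loss ≈ 21430 × 12.5/100 ≈ 2679.
Total lost output = 2400 + 2239 + 2352 + 1264 + 2679 = 10934 billion.

$10,934 billion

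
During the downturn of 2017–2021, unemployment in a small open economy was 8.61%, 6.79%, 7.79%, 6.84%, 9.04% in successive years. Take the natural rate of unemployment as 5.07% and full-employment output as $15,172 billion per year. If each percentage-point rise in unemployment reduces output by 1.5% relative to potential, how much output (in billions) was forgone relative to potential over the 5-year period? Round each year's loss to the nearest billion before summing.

$3,122 billion

Year 2017: gap = -1.5 × (8.61 - 5.07) = -5.31%, loss ≈ 15172 × 5.31/100 ≈ 806.
Year 2018: gap = -1.5 × (6.79 - 5.07) = -2.58%, loss ≈ 15172 × 2.58/100 ≈ 391.
Year 2019: gap = -1.5 × (7.79 - 5.07) = -4.08%, loss ≈ 15172 × 4.08/100 ≈ 619.
Year 2020: gap = -1.5 × (6.84 - 5.07) = -2.655%, loss ≈ 15172 × 2.655/100 ≈ 403.
Year 2021: gap = -1.5 × (9.04 - 5.07) = -5.955%, loss ≈ 15172 × 5.955/100 ≈ 903.
Total lost output = 806 + 391 + 619 + 403 + 903 = 3122 billion.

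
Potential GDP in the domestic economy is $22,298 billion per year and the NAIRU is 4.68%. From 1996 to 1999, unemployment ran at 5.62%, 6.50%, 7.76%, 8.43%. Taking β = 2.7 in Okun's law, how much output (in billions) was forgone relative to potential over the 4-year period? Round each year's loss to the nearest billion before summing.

Year 1996: gap = -2.7 × (5.62 - 4.68) = -2.538%, loss ≈ 22298 × 2.538/100 ≈ 566.
Year 1997: gap = -2.7 × (6.5 - 4.68) = -4.914%, loss ≈ 22298 × 4.914/100 ≈ 1096.
Year 1998: gap = -2.7 × (7.76 - 4.68) = -8.316%, loss ≈ 22298 × 8.316/100 ≈ 1854.
Year 1999: gap = -2.7 × (8.43 - 4.68) = -10.125%, loss ≈ 22298 × 10.125/100 ≈ 2258.
Total lost output = 566 + 1096 + 1854 + 2258 = 5774 billion.

$5,774 billion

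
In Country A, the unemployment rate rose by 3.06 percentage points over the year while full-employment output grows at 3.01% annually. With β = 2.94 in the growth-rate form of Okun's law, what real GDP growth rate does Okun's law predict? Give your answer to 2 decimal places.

Growth-rate Okun's law: g_Y = g_Y* - β × Δu.
g_Y = 3.01 - 2.94 × (3.06) = 3.01 - 8.9964 = -5.9864%, i.e. -5.99% to 2 d.p.

-5.99%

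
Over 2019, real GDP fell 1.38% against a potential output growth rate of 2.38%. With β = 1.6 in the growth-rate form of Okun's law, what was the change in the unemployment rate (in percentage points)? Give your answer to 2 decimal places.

Growth-rate Okun's law: g_Y = g_Y* - β × Δu, so Δu = (g_Y* - g_Y)/β.
Δu = (2.38 + 1.38)/1.6 = 3.76/1.6 = 2.35 percentage points.

2.35 percentage points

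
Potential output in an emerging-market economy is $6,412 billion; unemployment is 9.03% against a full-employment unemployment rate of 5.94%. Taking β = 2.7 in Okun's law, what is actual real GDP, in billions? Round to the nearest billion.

Unemployment gap = 9.03 - 5.94 = 3.09 points, so the output gap is -2.7 × 3.09 = -8.343%.
Actual GDP = 6412 × (1 - 8.343/100) = 6412 × 0.91657 ≈ 5877 billion.

$5,877 billion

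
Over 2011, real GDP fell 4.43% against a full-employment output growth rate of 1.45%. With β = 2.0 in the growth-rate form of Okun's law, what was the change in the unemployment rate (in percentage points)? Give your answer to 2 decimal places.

Growth-rate Okun's law: g_Y = g_Y* - β × Δu, so Δu = (g_Y* - g_Y)/β.
Δu = (1.45 + 4.43)/2.0 = 5.88/2.0 = 2.94 percentage points.

2.94 percentage points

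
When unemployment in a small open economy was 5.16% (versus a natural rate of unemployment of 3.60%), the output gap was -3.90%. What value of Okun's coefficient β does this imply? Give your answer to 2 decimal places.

β ≈ 2.50

Okun's law: output gap = -β × (u - u*).
-3.90 = -β × (5.16 - 3.6) = -β × 1.56, so β = 3.9/1.56 = 2.50.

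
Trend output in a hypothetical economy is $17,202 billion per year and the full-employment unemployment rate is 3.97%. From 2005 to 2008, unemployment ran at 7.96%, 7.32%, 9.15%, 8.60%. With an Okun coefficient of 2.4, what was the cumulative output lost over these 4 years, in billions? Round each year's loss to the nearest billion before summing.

Year 2005: gap = -2.4 × (7.96 - 3.97) = -9.576%, loss ≈ 17202 × 9.576/100 ≈ 1647.
Year 2006: gap = -2.4 × (7.32 - 3.97) = -8.04%, loss ≈ 17202 × 8.04/100 ≈ 1383.
Year 2007: gap = -2.4 × (9.15 - 3.97) = -12.432%, loss ≈ 17202 × 12.432/100 ≈ 2139.
Year 2008: gap = -2.4 × (8.6 - 3.97) = -11.112%, loss ≈ 17202 × 11.112/100 ≈ 1911.
Total lost output = 1647 + 1383 + 2139 + 1911 = 7080 billion.

$7,080 billion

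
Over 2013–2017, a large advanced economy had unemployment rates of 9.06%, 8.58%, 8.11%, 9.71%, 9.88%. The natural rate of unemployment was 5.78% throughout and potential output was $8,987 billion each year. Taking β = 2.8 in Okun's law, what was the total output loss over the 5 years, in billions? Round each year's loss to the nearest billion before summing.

$4,137 billion

Year 2013: gap = -2.8 × (9.06 - 5.78) = -9.184%, loss ≈ 8987 × 9.184/100 ≈ 825.
Year 2014: gap = -2.8 × (8.58 - 5.78) = -7.84%, loss ≈ 8987 × 7.84/100 ≈ 705.
Year 2015: gap = -2.8 × (8.11 - 5.78) = -6.524%, loss ≈ 8987 × 6.524/100 ≈ 586.
Year 2016: gap = -2.8 × (9.71 - 5.78) = -11.004%, loss ≈ 8987 × 11.004/100 ≈ 989.
Year 2017: gap = -2.8 × (9.88 - 5.78) = -11.48%, loss ≈ 8987 × 11.48/100 ≈ 1032.
Total lost output = 825 + 705 + 586 + 989 + 1032 = 4137 billion.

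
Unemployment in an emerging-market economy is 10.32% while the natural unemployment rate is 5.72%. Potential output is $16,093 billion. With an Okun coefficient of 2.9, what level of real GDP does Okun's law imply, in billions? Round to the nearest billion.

Unemployment gap = 10.32 - 5.72 = 4.6 points, so the output gap is -2.9 × 4.6 = -13.34%.
Actual GDP = 16093 × (1 - 13.34/100) = 16093 × 0.8666 ≈ 13946 billion.

$13,946 billion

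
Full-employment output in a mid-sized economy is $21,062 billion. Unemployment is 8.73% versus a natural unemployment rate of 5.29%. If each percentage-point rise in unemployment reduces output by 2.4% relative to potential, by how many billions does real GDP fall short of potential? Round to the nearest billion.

Output gap = -2.4 × (8.73 - 5.29) = -2.4 × 3.44 = -8.256%.
Actual GDP ≈ 21062 × 0.91744 ≈ 19323 billion, so the shortfall is 21062 - 19323 = 1739 billion.

$1,739 billion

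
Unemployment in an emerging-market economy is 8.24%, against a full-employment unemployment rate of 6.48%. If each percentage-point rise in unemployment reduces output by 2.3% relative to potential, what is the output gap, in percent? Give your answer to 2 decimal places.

The unemployment gap is 8.24 - 6.48 = 1.76 percentage points.
Okun's law gives an output gap of -2.3 × 1.76 = -4.048%, i.e. 4.05% below potential.

-4.05%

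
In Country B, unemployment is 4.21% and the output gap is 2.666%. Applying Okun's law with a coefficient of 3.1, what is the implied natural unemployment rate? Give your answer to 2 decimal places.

5.07%

From Okun's law, u - u* = -(output gap)/β = -(2.666)/3.1 = -0.86 points.
So u* = 4.21 + 0.86 = 5.07%.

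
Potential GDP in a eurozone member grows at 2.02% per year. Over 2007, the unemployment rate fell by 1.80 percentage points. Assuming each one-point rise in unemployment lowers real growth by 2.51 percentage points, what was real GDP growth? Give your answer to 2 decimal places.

Growth-rate Okun's law: g_Y = g_Y* - β × Δu.
g_Y = 2.02 - 2.51 × (-1.80) = 2.02 + 4.518 = 6.538%, i.e. 6.54% to 2 d.p.

6.54%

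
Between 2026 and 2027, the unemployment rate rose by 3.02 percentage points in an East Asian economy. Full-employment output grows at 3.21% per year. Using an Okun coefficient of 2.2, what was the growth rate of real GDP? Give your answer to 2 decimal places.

-3.43%

Growth-rate Okun's law: g_Y = g_Y* - β × Δu.
g_Y = 3.21 - 2.2 × (3.02) = 3.21 - 6.644 = -3.434%, i.e. -3.43% to 2 d.p.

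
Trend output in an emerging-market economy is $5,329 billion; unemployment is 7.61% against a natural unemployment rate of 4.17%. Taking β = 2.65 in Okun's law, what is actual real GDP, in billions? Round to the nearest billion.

$4,843 billion

Unemployment gap = 7.61 - 4.17 = 3.44 points, so the output gap is -2.65 × 3.44 = -9.116%.
Actual GDP = 5329 × (1 - 9.116/100) = 5329 × 0.90884 ≈ 4843 billion.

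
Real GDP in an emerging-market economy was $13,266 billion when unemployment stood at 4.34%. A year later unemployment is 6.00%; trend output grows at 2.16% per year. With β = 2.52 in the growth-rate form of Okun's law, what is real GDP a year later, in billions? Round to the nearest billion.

$12,998 billion

Δu = 6 - 4.34 = 1.66 points.
Okun's law (growth form): g_Y = g_Y* - β × Δu = 2.16 - 2.52 × (1.66) = 2.16 - 4.1832 = -2.0232%.
Real GDP in the next year = 13266 × (1 - 2.0232/100) = 13266 × 0.979768 ≈ 12998 billion.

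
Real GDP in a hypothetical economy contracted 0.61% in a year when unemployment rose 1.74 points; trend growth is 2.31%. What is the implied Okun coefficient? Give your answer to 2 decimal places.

β ≈ 1.68

Growth form: g_Y = g_Y* - β × Δu, so β = (g_Y* - g_Y)/Δu.
β = (2.31 + 0.61)/1.74 = 2.92/1.74 = 1.68.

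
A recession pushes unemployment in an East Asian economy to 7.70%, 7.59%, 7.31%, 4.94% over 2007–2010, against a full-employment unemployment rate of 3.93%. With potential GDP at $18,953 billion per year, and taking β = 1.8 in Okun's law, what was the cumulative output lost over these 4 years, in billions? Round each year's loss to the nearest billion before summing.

Year 2007: gap = -1.8 × (7.7 - 3.93) = -6.786%, loss ≈ 18953 × 6.786/100 ≈ 1286.
Year 2008: gap = -1.8 × (7.59 - 3.93) = -6.588%, loss ≈ 18953 × 6.588/100 ≈ 1249.
Year 2009: gap = -1.8 × (7.31 - 3.93) = -6.084%, loss ≈ 18953 × 6.084/100 ≈ 1153.
Year 2010: gap = -1.8 × (4.94 - 3.93) = -1.818%, loss ≈ 18953 × 1.818/100 ≈ 345.
Total lost output = 1286 + 1249 + 1153 + 345 = 4033 billion.

$4,033 billion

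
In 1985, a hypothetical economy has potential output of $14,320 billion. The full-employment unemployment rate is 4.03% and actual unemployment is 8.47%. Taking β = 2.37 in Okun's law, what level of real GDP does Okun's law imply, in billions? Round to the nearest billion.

$12,813 billion

Unemployment gap = 8.47 - 4.03 = 4.44 points, so the output gap is -2.37 × 4.44 = -10.5228%.
Actual GDP = 14320 × (1 - 10.5228/100) = 14320 × 0.894772 ≈ 12813 billion.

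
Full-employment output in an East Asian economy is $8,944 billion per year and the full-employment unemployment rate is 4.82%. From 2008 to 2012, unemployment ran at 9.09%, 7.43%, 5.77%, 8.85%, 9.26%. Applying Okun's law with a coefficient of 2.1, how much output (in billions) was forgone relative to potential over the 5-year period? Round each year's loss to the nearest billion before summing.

Year 2008: gap = -2.1 × (9.09 - 4.82) = -8.967%, loss ≈ 8944 × 8.967/100 ≈ 802.
Year 2009: gap = -2.1 × (7.43 - 4.82) = -5.481%, loss ≈ 8944 × 5.481/100 ≈ 490.
Year 2010: gap = -2.1 × (5.77 - 4.82) = -1.995%, loss ≈ 8944 × 1.995/100 ≈ 178.
Year 2011: gap = -2.1 × (8.85 - 4.82) = -8.463%, loss ≈ 8944 × 8.463/100 ≈ 757.
Year 2012: gap = -2.1 × (9.26 - 4.82) = -9.324%, loss ≈ 8944 × 9.324/100 ≈ 834.
Total lost output = 802 + 490 + 178 + 757 + 834 = 3061 billion.

$3,061 billion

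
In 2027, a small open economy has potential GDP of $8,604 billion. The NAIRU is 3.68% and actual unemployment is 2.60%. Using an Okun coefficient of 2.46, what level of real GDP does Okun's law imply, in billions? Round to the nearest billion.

$8,833 billion

Unemployment gap = 2.6 - 3.68 = -1.08 points, so the output gap is -2.46 × (-1.08) = 2.6568%.
Actual GDP = 8604 × (1 + 2.6568/100) = 8604 × 1.026568 ≈ 8833 billion.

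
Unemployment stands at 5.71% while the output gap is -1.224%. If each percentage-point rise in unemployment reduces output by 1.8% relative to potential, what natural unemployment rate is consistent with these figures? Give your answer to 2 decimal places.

From Okun's law, u - u* = -(output gap)/β = -(-1.224)/1.8 = 0.68 points.
So u* = 5.71 - 0.68 = 5.03%.

5.03%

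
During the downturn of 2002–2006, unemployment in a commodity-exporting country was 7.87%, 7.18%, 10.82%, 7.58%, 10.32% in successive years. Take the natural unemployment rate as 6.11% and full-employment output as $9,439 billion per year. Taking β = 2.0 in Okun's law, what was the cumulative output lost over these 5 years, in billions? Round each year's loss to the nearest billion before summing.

Year 2002: gap = -2.0 × (7.87 - 6.11) = -3.52%, loss ≈ 9439 × 3.52/100 ≈ 332.
Year 2003: gap = -2.0 × (7.18 - 6.11) = -2.14%, loss ≈ 9439 × 2.14/100 ≈ 202.
Year 2004: gap = -2.0 × (10.82 - 6.11) = -9.42%, loss ≈ 9439 × 9.42/100 ≈ 889.
Year 2005: gap = -2.0 × (7.58 - 6.11) = -2.94%, loss ≈ 9439 × 2.94/100 ≈ 278.
Year 2006: gap = -2.0 × (10.32 - 6.11) = -8.42%, loss ≈ 9439 × 8.42/100 ≈ 795.
Total lost output = 332 + 202 + 889 + 278 + 795 = 2496 billion.

$2,496 billion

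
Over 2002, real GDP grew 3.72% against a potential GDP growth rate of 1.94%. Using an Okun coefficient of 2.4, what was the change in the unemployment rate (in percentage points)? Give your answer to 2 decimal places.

Growth-rate Okun's law: g_Y = g_Y* - β × Δu, so Δu = (g_Y* - g_Y)/β.
Δu = (1.94 - 3.72)/2.4 = -1.78/2.4 = -0.74 percentage points.

-0.74 percentage points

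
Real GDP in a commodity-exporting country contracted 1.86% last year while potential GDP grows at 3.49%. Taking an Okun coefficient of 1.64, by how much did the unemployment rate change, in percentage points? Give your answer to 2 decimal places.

3.26 percentage points

Growth-rate Okun's law: g_Y = g_Y* - β × Δu, so Δu = (g_Y* - g_Y)/β.
Δu = (3.49 + 1.86)/1.64 = 5.35/1.64 = 3.26 percentage points.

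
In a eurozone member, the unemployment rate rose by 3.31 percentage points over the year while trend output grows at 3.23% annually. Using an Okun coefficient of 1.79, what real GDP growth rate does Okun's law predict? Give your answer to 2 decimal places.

Growth-rate Okun's law: g_Y = g_Y* - β × Δu.
g_Y = 3.23 - 1.79 × (3.31) = 3.23 - 5.9249 = -2.6949%, i.e. -2.69% to 2 d.p.

-2.69%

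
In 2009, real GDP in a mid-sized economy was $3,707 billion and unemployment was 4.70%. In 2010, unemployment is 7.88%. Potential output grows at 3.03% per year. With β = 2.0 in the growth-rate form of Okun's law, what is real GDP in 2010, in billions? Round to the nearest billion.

Δu = 7.88 - 4.7 = 3.18 points.
Okun's law (growth form): g_Y = g_Y* - β × Δu = 3.03 - 2.0 × (3.18) = 3.03 - 6.36 = -3.33%.
Real GDP in the next year = 3707 × (1 - 3.33/100) = 3707 × 0.9667 ≈ 3584 billion.

$3,584 billion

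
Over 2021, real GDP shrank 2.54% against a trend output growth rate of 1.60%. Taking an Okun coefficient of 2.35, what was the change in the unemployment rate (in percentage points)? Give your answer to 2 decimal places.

1.76 percentage points

Growth-rate Okun's law: g_Y = g_Y* - β × Δu, so Δu = (g_Y* - g_Y)/β.
Δu = (1.6 + 2.54)/2.35 = 4.14/2.35 = 1.76 percentage points.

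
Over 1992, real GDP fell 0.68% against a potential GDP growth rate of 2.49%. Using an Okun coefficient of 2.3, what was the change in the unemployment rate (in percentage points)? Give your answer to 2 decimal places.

1.38 percentage points

Growth-rate Okun's law: g_Y = g_Y* - β × Δu, so Δu = (g_Y* - g_Y)/β.
Δu = (2.49 + 0.68)/2.3 = 3.17/2.3 = 1.38 percentage points.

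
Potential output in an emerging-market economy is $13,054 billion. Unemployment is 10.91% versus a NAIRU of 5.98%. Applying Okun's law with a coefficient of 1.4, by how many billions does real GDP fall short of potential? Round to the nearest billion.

$901 billion

Output gap = -1.4 × (10.91 - 5.98) = -1.4 × 4.93 = -6.902%.
Actual GDP ≈ 13054 × 0.93098 ≈ 12153 billion, so the shortfall is 13054 - 12153 = 901 billion.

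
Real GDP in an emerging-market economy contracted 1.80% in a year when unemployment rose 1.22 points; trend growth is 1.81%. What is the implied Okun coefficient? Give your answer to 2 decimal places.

Growth form: g_Y = g_Y* - β × Δu, so β = (g_Y* - g_Y)/Δu.
β = (1.81 + 1.8)/1.22 = 3.61/1.22 = 2.96.

β ≈ 2.96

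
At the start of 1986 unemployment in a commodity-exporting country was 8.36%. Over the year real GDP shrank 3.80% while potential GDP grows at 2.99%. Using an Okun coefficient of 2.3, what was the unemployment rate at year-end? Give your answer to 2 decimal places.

11.31%

Growth-rate Okun's law: g_Y = g_Y* - β × Δu, so Δu = (g_Y* - g_Y)/β.
Δu = (2.99 + 3.8)/2.3 = 6.79/2.3 = 2.95 percentage points.
Year-end unemployment = 8.36 + 2.95 = 11.31%.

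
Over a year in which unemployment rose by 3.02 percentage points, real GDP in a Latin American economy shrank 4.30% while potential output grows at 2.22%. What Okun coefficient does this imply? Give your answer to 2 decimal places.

β ≈ 2.16

Growth form: g_Y = g_Y* - β × Δu, so β = (g_Y* - g_Y)/Δu.
β = (2.22 + 4.3)/3.02 = 6.52/3.02 = 2.16.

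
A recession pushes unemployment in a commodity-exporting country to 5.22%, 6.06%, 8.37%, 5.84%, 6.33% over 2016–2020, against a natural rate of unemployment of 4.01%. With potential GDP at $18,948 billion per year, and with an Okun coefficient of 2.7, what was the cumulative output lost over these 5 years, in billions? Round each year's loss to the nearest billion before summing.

$6,022 billion

Year 2016: gap = -2.7 × (5.22 - 4.01) = -3.267%, loss ≈ 18948 × 3.267/100 ≈ 619.
Year 2017: gap = -2.7 × (6.06 - 4.01) = -5.535%, loss ≈ 18948 × 5.535/100 ≈ 1049.
Year 2018: gap = -2.7 × (8.37 - 4.01) = -11.772%, loss ≈ 18948 × 11.772/100 ≈ 2231.
Year 2019: gap = -2.7 × (5.84 - 4.01) = -4.941%, loss ≈ 18948 × 4.941/100 ≈ 936.
Year 2020: gap = -2.7 × (6.33 - 4.01) = -6.264%, loss ≈ 18948 × 6.264/100 ≈ 1187.
Total lost output = 619 + 1049 + 2231 + 936 + 1187 = 6022 billion.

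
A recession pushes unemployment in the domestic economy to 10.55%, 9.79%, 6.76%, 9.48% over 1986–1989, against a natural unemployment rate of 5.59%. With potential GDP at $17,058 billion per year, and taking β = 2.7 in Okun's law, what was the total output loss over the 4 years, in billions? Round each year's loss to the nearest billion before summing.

Year 1986: gap = -2.7 × (10.55 - 5.59) = -13.392%, loss ≈ 17058 × 13.392/100 ≈ 2284.
Year 1987: gap = -2.7 × (9.79 - 5.59) = -11.34%, loss ≈ 17058 × 11.34/100 ≈ 1934.
Year 1988: gap = -2.7 × (6.76 - 5.59) = -3.159%, loss ≈ 17058 × 3.159/100 ≈ 539.
Year 1989: gap = -2.7 × (9.48 - 5.59) = -10.503%, loss ≈ 17058 × 10.503/100 ≈ 1792.
Total lost output = 2284 + 1934 + 539 + 1792 = 6549 billion.

$6,549 billion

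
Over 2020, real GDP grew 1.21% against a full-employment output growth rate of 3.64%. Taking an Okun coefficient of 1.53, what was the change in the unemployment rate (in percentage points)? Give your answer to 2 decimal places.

Growth-rate Okun's law: g_Y = g_Y* - β × Δu, so Δu = (g_Y* - g_Y)/β.
Δu = (3.64 - 1.21)/1.53 = 2.43/1.53 = 1.59 percentage points.

1.59 percentage points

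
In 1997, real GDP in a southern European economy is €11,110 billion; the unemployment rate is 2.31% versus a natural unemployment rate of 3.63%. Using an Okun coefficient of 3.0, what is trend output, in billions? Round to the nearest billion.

€10,687 billion

Unemployment gap = 2.31 - 3.63 = -1.32 points, so output gap = -3 × (-1.32) = 3.96%.
Since Y = Y* × (1 + gap/100), Y* = 11110/1.0396 ≈ 10687 billion.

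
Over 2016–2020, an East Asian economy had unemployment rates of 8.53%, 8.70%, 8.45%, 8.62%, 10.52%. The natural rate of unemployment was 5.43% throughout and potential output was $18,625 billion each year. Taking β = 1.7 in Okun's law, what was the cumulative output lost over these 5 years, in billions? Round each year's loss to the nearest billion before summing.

Year 2016: gap = -1.7 × (8.53 - 5.43) = -5.27%, loss ≈ 18625 × 5.27/100 ≈ 982.
Year 2017: gap = -1.7 × (8.7 - 5.43) = -5.559%, loss ≈ 18625 × 5.559/100 ≈ 1035.
Year 2018: gap = -1.7 × (8.45 - 5.43) = -5.134%, loss ≈ 18625 × 5.134/100 ≈ 956.
Year 2019: gap = -1.7 × (8.62 - 5.43) = -5.423%, loss ≈ 18625 × 5.423/100 ≈ 1010.
Year 2020: gap = -1.7 × (10.52 - 5.43) = -8.653%, loss ≈ 18625 × 8.653/100 ≈ 1612.
Total lost output = 982 + 1035 + 956 + 1010 + 1612 = 5595 billion.

$5,595 billion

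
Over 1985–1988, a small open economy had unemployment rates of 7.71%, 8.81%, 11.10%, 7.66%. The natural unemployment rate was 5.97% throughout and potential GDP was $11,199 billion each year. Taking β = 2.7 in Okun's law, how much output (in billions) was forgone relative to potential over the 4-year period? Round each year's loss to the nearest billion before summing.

$3,447 billion

Year 1985: gap = -2.7 × (7.71 - 5.97) = -4.698%, loss ≈ 11199 × 4.698/100 ≈ 526.
Year 1986: gap = -2.7 × (8.81 - 5.97) = -7.668%, loss ≈ 11199 × 7.668/100 ≈ 859.
Year 1987: gap = -2.7 × (11.1 - 5.97) = -13.851%, loss ≈ 11199 × 13.851/100 ≈ 1551.
Year 1988: gap = -2.7 × (7.66 - 5.97) = -4.563%, loss ≈ 11199 × 4.563/100 ≈ 511.
Total lost output = 526 + 859 + 1551 + 511 = 3447 billion.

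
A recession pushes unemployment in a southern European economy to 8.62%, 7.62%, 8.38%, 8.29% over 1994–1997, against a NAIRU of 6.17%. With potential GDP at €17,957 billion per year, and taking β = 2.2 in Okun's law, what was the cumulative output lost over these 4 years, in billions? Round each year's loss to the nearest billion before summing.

€3,252 billion

Year 1994: gap = -2.2 × (8.62 - 6.17) = -5.39%, loss ≈ 17957 × 5.39/100 ≈ 968.
Year 1995: gap = -2.2 × (7.62 - 6.17) = -3.19%, loss ≈ 17957 × 3.19/100 ≈ 573.
Year 1996: gap = -2.2 × (8.38 - 6.17) = -4.862%, loss ≈ 17957 × 4.862/100 ≈ 873.
Year 1997: gap = -2.2 × (8.29 - 6.17) = -4.664%, loss ≈ 17957 × 4.664/100 ≈ 838.
Total lost output = 968 + 573 + 873 + 838 = 3252 billion.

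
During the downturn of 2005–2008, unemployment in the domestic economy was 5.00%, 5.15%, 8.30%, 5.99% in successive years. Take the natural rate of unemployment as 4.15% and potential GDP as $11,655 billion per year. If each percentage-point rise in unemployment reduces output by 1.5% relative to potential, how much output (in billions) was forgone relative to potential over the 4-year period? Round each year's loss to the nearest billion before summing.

Year 2005: gap = -1.5 × (5 - 4.15) = -1.275%, loss ≈ 11655 × 1.275/100 ≈ 149.
Year 2006: gap = -1.5 × (5.15 - 4.15) = -1.5%, loss ≈ 11655 × 1.5/100 ≈ 175.
Year 2007: gap = -1.5 × (8.3 - 4.15) = -6.225%, loss ≈ 11655 × 6.225/100 ≈ 726.
Year 2008: gap = -1.5 × (5.99 - 4.15) = -2.76%, loss ≈ 11655 × 2.76/100 ≈ 322.
Total lost output = 149 + 175 + 726 + 322 = 1372 billion.

$1,372 billion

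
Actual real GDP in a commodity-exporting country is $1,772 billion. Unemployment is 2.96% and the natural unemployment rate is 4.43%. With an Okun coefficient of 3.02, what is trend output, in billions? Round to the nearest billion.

$1,697 billion

Unemployment gap = 2.96 - 4.43 = -1.47 points, so output gap = -3.02 × (-1.47) = 4.4394%.
Since Y = Y* × (1 + gap/100), Y* = 1772/1.044394 ≈ 1697 billion.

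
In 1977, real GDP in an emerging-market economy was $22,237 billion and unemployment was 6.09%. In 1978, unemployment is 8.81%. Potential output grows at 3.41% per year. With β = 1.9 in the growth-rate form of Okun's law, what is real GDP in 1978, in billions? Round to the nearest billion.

$21,846 billion

Δu = 8.81 - 6.09 = 2.72 points.
Okun's law (growth form): g_Y = g_Y* - β × Δu = 3.41 - 1.9 × (2.72) = 3.41 - 5.168 = -1.758%.
Real GDP in the next year = 22237 × (1 - 1.758/100) = 22237 × 0.98242 ≈ 21846 billion.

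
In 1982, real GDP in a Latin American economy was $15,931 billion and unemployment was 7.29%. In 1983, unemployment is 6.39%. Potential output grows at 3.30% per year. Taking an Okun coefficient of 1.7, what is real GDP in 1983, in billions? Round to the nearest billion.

$16,700 billion

Δu = 6.39 - 7.29 = -0.9 points.
Okun's law (growth form): g_Y = g_Y* - β × Δu = 3.30 - 1.7 × (-0.90) = 3.3 + 1.53 = 4.83%.
Real GDP in the next year = 15931 × (1 + 4.83/100) = 15931 × 1.0483 ≈ 16700 billion.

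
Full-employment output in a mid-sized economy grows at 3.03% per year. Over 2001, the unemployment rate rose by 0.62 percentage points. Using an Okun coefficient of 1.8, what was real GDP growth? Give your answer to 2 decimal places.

1.91%

Growth-rate Okun's law: g_Y = g_Y* - β × Δu.
g_Y = 3.03 - 1.8 × (0.62) = 3.03 - 1.116 = 1.914%, i.e. 1.91% to 2 d.p.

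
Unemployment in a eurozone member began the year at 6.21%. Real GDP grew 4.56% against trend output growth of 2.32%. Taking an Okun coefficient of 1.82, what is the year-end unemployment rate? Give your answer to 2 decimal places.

4.98%

Growth-rate Okun's law: g_Y = g_Y* - β × Δu, so Δu = (g_Y* - g_Y)/β.
Δu = (2.32 - 4.56)/1.82 = -2.24/1.82 = -1.23 percentage points.
Year-end unemployment = 6.21 - 1.23 = 4.98%.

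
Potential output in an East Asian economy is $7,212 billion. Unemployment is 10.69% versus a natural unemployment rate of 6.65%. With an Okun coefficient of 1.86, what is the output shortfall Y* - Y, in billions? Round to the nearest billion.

$542 billion

Output gap = -1.86 × (10.69 - 6.65) = -1.86 × 4.04 = -7.5144%.
Actual GDP ≈ 7212 × 0.924856 ≈ 6670 billion, so the shortfall is 7212 - 6670 = 542 billion.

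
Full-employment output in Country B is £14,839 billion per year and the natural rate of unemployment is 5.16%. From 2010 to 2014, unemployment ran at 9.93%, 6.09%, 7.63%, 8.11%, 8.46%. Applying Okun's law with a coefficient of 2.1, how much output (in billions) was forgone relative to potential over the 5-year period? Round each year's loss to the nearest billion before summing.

Year 2010: gap = -2.1 × (9.93 - 5.16) = -10.017%, loss ≈ 14839 × 10.017/100 ≈ 1486.
Year 2011: gap = -2.1 × (6.09 - 5.16) = -1.953%, loss ≈ 14839 × 1.953/100 ≈ 290.
Year 2012: gap = -2.1 × (7.63 - 5.16) = -5.187%, loss ≈ 14839 × 5.187/100 ≈ 770.
Year 2013: gap = -2.1 × (8.11 - 5.16) = -6.195%, loss ≈ 14839 × 6.195/100 ≈ 919.
Year 2014: gap = -2.1 × (8.46 - 5.16) = -6.93%, loss ≈ 14839 × 6.93/100 ≈ 1028.
Total lost output = 1486 + 290 + 770 + 919 + 1028 = 4493 billion.

£4,493 billion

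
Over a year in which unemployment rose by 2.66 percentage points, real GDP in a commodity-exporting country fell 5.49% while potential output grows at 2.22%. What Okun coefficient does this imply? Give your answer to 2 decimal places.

Growth form: g_Y = g_Y* - β × Δu, so β = (g_Y* - g_Y)/Δu.
β = (2.22 + 5.49)/2.66 = 7.71/2.66 = 2.90.

β ≈ 2.90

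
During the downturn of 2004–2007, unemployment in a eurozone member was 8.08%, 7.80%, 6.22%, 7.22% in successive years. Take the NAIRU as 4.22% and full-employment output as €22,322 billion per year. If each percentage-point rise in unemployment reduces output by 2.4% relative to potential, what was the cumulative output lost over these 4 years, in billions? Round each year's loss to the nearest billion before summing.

Year 2004: gap = -2.4 × (8.08 - 4.22) = -9.264%, loss ≈ 22322 × 9.264/100 ≈ 2068.
Year 2005: gap = -2.4 × (7.8 - 4.22) = -8.592%, loss ≈ 22322 × 8.592/100 ≈ 1918.
Year 2006: gap = -2.4 × (6.22 - 4.22) = -4.8%, loss ≈ 22322 × 4.8/100 ≈ 1071.
Year 2007: gap = -2.4 × (7.22 - 4.22) = -7.2%, loss ≈ 22322 × 7.2/100 ≈ 1607.
Total lost output = 2068 + 1918 + 1071 + 1607 = 6664 billion.

€6,664 billion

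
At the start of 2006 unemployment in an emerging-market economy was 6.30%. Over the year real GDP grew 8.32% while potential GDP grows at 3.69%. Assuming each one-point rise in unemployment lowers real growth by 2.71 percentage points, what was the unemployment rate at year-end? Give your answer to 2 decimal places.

4.59%

Growth-rate Okun's law: g_Y = g_Y* - β × Δu, so Δu = (g_Y* - g_Y)/β.
Δu = (3.69 - 8.32)/2.71 = -4.63/2.71 = -1.71 percentage points.
Year-end unemployment = 6.3 - 1.71 = 4.59%.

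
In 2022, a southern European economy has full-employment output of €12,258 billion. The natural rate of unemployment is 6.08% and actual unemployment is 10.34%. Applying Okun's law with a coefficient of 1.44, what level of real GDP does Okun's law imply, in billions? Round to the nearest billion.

Unemployment gap = 10.34 - 6.08 = 4.26 points, so the output gap is -1.44 × 4.26 = -6.1344%.
Actual GDP = 12258 × (1 - 6.1344/100) = 12258 × 0.938656 ≈ 11506 billion.

€11,506 billion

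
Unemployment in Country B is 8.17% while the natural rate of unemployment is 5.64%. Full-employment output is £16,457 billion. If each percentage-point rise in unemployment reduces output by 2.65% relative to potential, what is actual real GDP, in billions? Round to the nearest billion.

Unemployment gap = 8.17 - 5.64 = 2.53 points, so the output gap is -2.65 × 2.53 = -6.7045%.
Actual GDP = 16457 × (1 - 6.7045/100) = 16457 × 0.932955 ≈ 15354 billion.

£15,354 billion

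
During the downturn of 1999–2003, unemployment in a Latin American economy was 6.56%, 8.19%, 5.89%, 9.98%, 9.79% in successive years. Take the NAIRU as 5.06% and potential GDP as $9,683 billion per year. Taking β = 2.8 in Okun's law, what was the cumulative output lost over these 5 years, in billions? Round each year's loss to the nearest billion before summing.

$4,097 billion

Year 1999: gap = -2.8 × (6.56 - 5.06) = -4.2%, loss ≈ 9683 × 4.2/100 ≈ 407.
Year 2000: gap = -2.8 × (8.19 - 5.06) = -8.764%, loss ≈ 9683 × 8.764/100 ≈ 849.
Year 2001: gap = -2.8 × (5.89 - 5.06) = -2.324%, loss ≈ 9683 × 2.324/100 ≈ 225.
Year 2002: gap = -2.8 × (9.98 - 5.06) = -13.776%, loss ≈ 9683 × 13.776/100 ≈ 1334.
Year 2003: gap = -2.8 × (9.79 - 5.06) = -13.244%, loss ≈ 9683 × 13.244/100 ≈ 1282.
Total lost output = 407 + 849 + 225 + 1334 + 1282 = 4097 billion.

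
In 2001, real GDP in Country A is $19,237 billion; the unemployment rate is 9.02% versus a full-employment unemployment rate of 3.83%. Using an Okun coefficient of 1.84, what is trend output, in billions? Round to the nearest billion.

$21,268 billion

Unemployment gap = 9.02 - 3.83 = 5.19 points, so output gap = -1.84 × 5.19 = -9.5496%.
Since Y = Y* × (1 + gap/100), Y* = 19237/0.904504 ≈ 21268 billion.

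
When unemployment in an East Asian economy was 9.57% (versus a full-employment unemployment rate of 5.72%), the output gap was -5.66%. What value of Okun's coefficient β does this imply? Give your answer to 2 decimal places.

β ≈ 1.47

Okun's law: output gap = -β × (u - u*).
-5.66 = -β × (9.57 - 5.72) = -β × 3.85, so β = 5.66/3.85 = 1.47.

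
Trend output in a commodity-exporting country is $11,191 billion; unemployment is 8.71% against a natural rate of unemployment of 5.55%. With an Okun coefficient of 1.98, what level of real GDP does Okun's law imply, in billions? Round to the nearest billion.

$10,491 billion

Unemployment gap = 8.71 - 5.55 = 3.16 points, so the output gap is -1.98 × 3.16 = -6.2568%.
Actual GDP = 11191 × (1 - 6.2568/100) = 11191 × 0.937432 ≈ 10491 billion.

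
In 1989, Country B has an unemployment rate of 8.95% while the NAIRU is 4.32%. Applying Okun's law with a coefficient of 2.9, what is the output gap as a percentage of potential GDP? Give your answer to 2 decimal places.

-13.43%

The unemployment gap is 8.95 - 4.32 = 4.63 percentage points.
Okun's law gives an output gap of -2.9 × 4.63 = -13.427%, i.e. 13.43% below potential.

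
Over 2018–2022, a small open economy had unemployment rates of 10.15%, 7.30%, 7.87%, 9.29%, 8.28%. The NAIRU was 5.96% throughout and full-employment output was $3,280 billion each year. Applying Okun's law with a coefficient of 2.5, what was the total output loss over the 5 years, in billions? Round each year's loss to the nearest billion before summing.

Year 2018: gap = -2.5 × (10.15 - 5.96) = -10.475%, loss ≈ 3280 × 10.475/100 ≈ 344.
Year 2019: gap = -2.5 × (7.3 - 5.96) = -3.35%, loss ≈ 3280 × 3.35/100 ≈ 110.
Year 2020: gap = -2.5 × (7.87 - 5.96) = -4.775%, loss ≈ 3280 × 4.775/100 ≈ 157.
Year 2021: gap = -2.5 × (9.29 - 5.96) = -8.325%, loss ≈ 3280 × 8.325/100 ≈ 273.
Year 2022: gap = -2.5 × (8.28 - 5.96) = -5.8%, loss ≈ 3280 × 5.8/100 ≈ 190.
Total lost output = 344 + 110 + 157 + 273 + 190 = 1074 billion.

$1,074 billion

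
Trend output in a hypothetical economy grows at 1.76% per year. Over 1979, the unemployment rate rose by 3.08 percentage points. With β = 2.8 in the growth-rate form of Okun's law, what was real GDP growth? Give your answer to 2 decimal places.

Growth-rate Okun's law: g_Y = g_Y* - β × Δu.
g_Y = 1.76 - 2.8 × (3.08) = 1.76 - 8.624 = -6.864%, i.e. -6.86% to 2 d.p.

-6.86%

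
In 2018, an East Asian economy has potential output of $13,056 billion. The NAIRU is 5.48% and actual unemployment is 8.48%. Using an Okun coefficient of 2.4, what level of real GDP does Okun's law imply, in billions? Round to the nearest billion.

Unemployment gap = 8.48 - 5.48 = 3 points, so the output gap is -2.4 × 3 = -7.2%.
Actual GDP = 13056 × (1 - 7.2/100) = 13056 × 0.928 ≈ 12116 billion.

$12,116 billion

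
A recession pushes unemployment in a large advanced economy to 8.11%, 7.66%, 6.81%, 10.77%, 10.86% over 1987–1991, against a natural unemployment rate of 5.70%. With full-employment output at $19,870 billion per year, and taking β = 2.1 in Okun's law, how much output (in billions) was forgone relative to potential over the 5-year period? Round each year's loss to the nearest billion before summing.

Year 1987: gap = -2.1 × (8.11 - 5.7) = -5.061%, loss ≈ 19870 × 5.061/100 ≈ 1006.
Year 1988: gap = -2.1 × (7.66 - 5.7) = -4.116%, loss ≈ 19870 × 4.116/100 ≈ 818.
Year 1989: gap = -2.1 × (6.81 - 5.7) = -2.331%, loss ≈ 19870 × 2.331/100 ≈ 463.
Year 1990: gap = -2.1 × (10.77 - 5.7) = -10.647%, loss ≈ 19870 × 10.647/100 ≈ 2116.
Year 1991: gap = -2.1 × (10.86 - 5.7) = -10.836%, loss ≈ 19870 × 10.836/100 ≈ 2153.
Total lost output = 1006 + 818 + 463 + 2116 + 2153 = 6556 billion.

$6,556 billion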